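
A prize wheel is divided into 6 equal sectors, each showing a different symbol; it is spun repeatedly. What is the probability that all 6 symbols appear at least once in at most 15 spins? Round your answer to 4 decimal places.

Let A_i be the event that symbol i is missing after 15 spins. By inclusion–exclusion on the A_i,
P(all seen) = Σ_{j=0}^{6} (-1)^j C(6,j)((6-j)/6)^15
= 1.00000 - 0.38943 + 0.03425 - 0.00061 + 0.00000 - 0.00000 + 0.00000
= 0.64421.

0.6442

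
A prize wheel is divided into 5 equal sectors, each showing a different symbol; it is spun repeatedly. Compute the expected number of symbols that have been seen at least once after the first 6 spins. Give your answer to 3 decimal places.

For each symbol, P(seen in 6 spins) = 1 - (4/5)^6 = 0.7379.
By linearity of expectation, E[distinct seen] = 5·(1 - (4/5)^6) = 3.6893.

3.689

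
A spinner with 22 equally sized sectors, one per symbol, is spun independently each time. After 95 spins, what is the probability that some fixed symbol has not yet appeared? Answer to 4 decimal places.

0.0120

On each spin the fixed symbol fails to appear with probability 21/22.
P(still missing after 95) = (21/22)^95 = 0.01204.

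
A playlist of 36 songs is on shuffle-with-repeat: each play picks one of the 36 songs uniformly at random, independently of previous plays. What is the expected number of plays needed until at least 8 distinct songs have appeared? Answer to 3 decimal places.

8.906

Going from k to k+1 distinct takes a geometric number of plays with mean 36/(36-k).
Sum over k = 0,...,7: E = 36/36 + 36/35 + 36/34 + ... + 36/30 + 36/29 = 8.9060.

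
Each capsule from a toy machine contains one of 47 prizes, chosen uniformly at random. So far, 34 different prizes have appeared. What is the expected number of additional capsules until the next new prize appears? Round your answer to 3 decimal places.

3.615

The number of capsules until the next new prize is geometric with success probability 13/47, so its mean is 47/13.
E = 47/13 = 3.6154.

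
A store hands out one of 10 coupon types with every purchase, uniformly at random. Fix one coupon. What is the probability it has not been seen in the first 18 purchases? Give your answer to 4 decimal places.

0.1501

On each purchase the fixed coupon fails to appear with probability 9/10.
P(still missing after 18) = (9/10)^18 = 0.15009.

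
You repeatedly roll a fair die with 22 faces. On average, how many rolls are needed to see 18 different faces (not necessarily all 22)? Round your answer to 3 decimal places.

Going from k to k+1 distinct takes a geometric number of rolls with mean 22/(22-k).
Sum over k = 0,...,17: E = 22/22 + 22/21 + 22/20 + ... + 22/6 + 22/5 = 35.3646.

35.365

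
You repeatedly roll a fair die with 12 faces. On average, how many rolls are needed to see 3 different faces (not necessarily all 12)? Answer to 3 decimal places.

3.291

Going from k to k+1 distinct takes a geometric number of rolls with mean 12/(12-k).
Sum over k = 0,...,2: E = 12/12 + 12/11 + 12/10 = 3.2909.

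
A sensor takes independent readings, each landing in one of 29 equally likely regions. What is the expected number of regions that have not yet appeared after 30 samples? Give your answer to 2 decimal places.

For each region, P(unseen after 30) = (28/29)^30 = 0.349.
By linearity of expectation, E[unseen] = 29·(28/29)^30 = 10.120.

10.12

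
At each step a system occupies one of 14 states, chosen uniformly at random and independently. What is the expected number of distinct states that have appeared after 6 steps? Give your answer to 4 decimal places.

For each state, P(seen in 6 steps) = 1 - (13/14)^6 = 0.35895.
By linearity of expectation, E[distinct seen] = 14·(1 - (13/14)^6) = 5.02530.

5.0253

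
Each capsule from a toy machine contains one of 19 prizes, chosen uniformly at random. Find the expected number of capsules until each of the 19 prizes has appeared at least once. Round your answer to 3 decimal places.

67.407

The wait to go from k to k+1 distinct prizes is geometric with mean 19/(19-k).
E[T] = 19/19 + 19/18 + 19/17 + ... + 19/2 + 19/1 = 19·H_{19}.
H_{19} = 3.5477, so E[T] = 67.4071.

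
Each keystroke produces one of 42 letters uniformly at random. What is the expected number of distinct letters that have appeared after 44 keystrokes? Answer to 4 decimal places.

27.4531

For each letter, P(seen in 44 keystrokes) = 1 - (41/42)^44 = 0.65365.
By linearity of expectation, E[distinct seen] = 42·(1 - (41/42)^44) = 27.45311.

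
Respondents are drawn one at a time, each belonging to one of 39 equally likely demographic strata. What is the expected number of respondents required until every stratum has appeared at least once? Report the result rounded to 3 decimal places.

Split into phases: going from k distinct to k+1 distinct takes on average 39/(39-k) respondents.
E[T] = 39/39 + 39/38 + 39/37 + ... + 39/2 + 39/1 = 39·H_{39}.
H_{39} = 4.2535, so E[T] = 165.8882.

165.888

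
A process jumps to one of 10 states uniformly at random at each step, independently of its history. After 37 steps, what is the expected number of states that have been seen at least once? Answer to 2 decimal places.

9.80

For each state, P(seen in 37 steps) = 1 - (9/10)^37 = 0.980.
By linearity of expectation, E[distinct seen] = 10·(1 - (9/10)^37) = 9.797.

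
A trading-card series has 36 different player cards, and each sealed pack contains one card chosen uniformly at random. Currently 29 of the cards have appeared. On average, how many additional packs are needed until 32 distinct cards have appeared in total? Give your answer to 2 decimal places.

The wait to go from k to k+1 distinct cards is geometric with mean 36/(36-k).
Sum over k = 29,...,31: E = 36/7 + 36/6 + 36/5 = 18.343.

18.34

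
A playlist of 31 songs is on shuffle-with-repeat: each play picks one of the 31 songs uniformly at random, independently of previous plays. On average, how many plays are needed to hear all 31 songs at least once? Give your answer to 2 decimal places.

124.84

The wait to go from k to k+1 distinct songs is geometric with mean 31/(31-k).
E[T] = 31/31 + 31/30 + 31/29 + ... + 31/2 + 31/1 = 31·H_{31}.
H_{31} = 4.027, so E[T] = 124.845.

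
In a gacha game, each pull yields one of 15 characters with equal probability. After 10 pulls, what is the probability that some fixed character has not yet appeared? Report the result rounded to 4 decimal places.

On each pull the fixed character fails to appear with probability 14/15.
P(still missing after 10) = (14/15)^10 = 0.50161.

0.5016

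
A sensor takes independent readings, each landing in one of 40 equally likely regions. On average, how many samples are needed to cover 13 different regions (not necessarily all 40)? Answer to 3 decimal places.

With k distinct regions already seen, the next new one arrives after an expected 40/(40-k) samples.
Sum over k = 0,...,12: E = 40/40 + 40/39 + 40/38 + ... + 40/29 + 40/28 = 15.4835.

15.483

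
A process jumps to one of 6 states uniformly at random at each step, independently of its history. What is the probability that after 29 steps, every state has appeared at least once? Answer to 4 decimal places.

Let A_i be the event that state i is missing after 29 steps. By inclusion–exclusion on the A_i,
P(all seen) = Σ_{j=0}^{6} (-1)^j C(6,j)((6-j)/6)^29
= 1.00000 - 0.03033 + 0.00012 - 0.00000 + 0.00000 - 0.00000 + 0.00000
= 0.96979.

0.9698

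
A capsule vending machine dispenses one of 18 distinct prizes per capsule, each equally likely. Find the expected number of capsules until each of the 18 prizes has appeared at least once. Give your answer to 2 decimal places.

Split into phases: going from k distinct to k+1 distinct takes on average 18/(18-k) capsules.
E[T] = 18/18 + 18/17 + 18/16 + ... + 18/2 + 18/1 = 18·H_{18}.
H_{18} = 3.495, so E[T] = 62.912.

62.91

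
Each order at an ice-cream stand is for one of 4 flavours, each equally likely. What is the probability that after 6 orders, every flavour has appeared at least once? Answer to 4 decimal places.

0.3809

By inclusion–exclusion over which flavours are missing,
P(all seen) = Σ_{j=0}^{4} (-1)^j C(4,j)((4-j)/4)^6
= 1.00000 - 0.71191 + 0.09375 - 0.00098 + 0.00000
= 0.38086.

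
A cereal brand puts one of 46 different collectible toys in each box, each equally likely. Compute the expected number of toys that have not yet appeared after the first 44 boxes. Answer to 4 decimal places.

17.4890

For each toy, P(unseen after 44) = (45/46)^44 = 0.38019.
By linearity of expectation, E[unseen] = 46·(45/46)^44 = 17.48895.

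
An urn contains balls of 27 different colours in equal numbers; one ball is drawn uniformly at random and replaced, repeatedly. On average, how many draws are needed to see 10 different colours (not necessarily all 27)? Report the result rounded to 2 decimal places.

Going from k to k+1 distinct takes a geometric number of draws with mean 27/(27-k).
Sum over k = 0,...,9: E = 27/27 + 27/26 + 27/25 + ... + 27/19 + 27/18 = 12.201.

12.20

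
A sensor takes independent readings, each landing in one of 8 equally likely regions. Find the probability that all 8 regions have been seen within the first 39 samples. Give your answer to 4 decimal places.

0.9566

By inclusion–exclusion over which regions are missing,
P(all seen) = Σ_{j=0}^{8} (-1)^j C(8,j)((8-j)/8)^39
= 1.00000 - 0.04379 + 0.00038 - 0.00000 + 0.00000 - 0.00000 + 0.00000 - 0.00000 + 0.00000
= 0.95658.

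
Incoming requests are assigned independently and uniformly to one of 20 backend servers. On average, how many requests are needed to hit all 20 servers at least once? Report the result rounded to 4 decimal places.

71.9548

Split into phases: going from k distinct to k+1 distinct takes on average 20/(20-k) requests.
E[T] = 20/20 + 20/19 + 20/18 + ... + 20/2 + 20/1 = 20·H_{20}.
H_{20} = 3.59774, so E[T] = 71.95479.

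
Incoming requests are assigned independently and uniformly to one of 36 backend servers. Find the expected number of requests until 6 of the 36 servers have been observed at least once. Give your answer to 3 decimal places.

With k distinct servers already seen, the next new one arrives after an expected 36/(36-k) requests.
Sum over k = 0,...,5: E = 36/36 + 36/35 + 36/34 + 36/33 + 36/32 + 36/31 = 6.4646.

6.465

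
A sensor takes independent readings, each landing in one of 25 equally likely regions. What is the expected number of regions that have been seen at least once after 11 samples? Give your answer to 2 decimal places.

9.04

For each region, P(seen in 11 samples) = 1 - (24/25)^11 = 0.362.
By linearity of expectation, E[distinct seen] = 25·(1 - (24/25)^11) = 9.044.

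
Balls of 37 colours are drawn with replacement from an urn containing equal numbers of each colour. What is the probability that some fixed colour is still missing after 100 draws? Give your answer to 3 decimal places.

Each draw misses the fixed colour with probability (37-1)/37 = 36/37, independently.
P(still missing after 100) = (36/37)^100 = 0.0646.

0.065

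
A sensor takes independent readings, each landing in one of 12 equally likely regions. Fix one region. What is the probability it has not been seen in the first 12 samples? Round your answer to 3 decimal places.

0.352

Each sample misses the fixed region with probability (12-1)/12 = 11/12, independently.
P(still missing after 12) = (11/12)^12 = 0.3520.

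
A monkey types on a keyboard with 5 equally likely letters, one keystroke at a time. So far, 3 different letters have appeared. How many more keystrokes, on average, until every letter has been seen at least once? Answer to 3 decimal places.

From k distinct to k+1 distinct takes on average 5/(5-k) keystrokes.
Sum over k = 3,...,4: E = 5/2 + 5/1 = 7.5000.

7.500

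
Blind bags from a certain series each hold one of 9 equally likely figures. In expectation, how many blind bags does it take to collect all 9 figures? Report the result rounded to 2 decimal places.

25.46

Split into phases: going from k distinct to k+1 distinct takes on average 9/(9-k) blind bags.
E[T] = 9/9 + 9/8 + 9/7 + ... + 9/2 + 9/1 = 9·H_{9}.
H_{9} = 2.829, so E[T] = 25.461.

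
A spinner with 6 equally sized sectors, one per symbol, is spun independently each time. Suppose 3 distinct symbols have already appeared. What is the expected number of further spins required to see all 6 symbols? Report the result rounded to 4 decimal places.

11.0000

With k distinct symbols already seen, the next new one takes an expected 6/(6-k) spins.
Sum over k = 3,...,5: E = 6/3 + 6/2 + 6/1 = 11.00000.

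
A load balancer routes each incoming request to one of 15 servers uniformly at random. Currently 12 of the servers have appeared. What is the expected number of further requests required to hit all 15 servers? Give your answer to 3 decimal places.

From k distinct to k+1 distinct takes on average 15/(15-k) requests.
Sum over k = 12,...,14: E = 15/3 + 15/2 + 15/1 = 27.5000.

27.500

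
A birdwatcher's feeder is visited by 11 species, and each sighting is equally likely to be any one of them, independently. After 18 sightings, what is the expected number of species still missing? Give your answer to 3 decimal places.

For each species, P(unseen after 18) = (10/11)^18 = 0.1799.
By linearity of expectation, E[unseen] = 11·(10/11)^18 = 1.9784.

1.978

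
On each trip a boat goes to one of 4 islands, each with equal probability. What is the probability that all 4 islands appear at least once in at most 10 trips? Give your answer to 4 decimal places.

By inclusion–exclusion over which islands are missing,
P(all seen) = Σ_{j=0}^{4} (-1)^j C(4,j)((4-j)/4)^10
= 1.00000 - 0.22525 + 0.00586 - 0.00000 + 0.00000
= 0.78060.

0.7806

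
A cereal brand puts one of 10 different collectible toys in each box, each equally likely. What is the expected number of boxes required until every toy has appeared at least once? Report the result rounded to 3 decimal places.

After k distinct toys have appeared, the next box gives a new one with probability (10-k)/10, so the expected wait for the (k+1)-th is 10/(10-k).
E[T] = 10/10 + 10/9 + 10/8 + ... + 10/2 + 10/1 = 10·H_{10}.
H_{10} = 2.9290, so E[T] = 29.2897.

29.290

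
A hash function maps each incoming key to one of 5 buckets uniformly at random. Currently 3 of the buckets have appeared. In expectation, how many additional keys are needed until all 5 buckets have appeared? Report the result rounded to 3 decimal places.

7.500

The wait to go from k to k+1 distinct buckets is geometric with mean 5/(5-k).
Sum over k = 3,...,4: E = 5/2 + 5/1 = 7.5000.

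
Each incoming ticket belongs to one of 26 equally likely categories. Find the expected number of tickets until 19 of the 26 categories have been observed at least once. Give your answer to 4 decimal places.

32.8006

Going from k to k+1 distinct takes a geometric number of tickets with mean 26/(26-k).
Sum over k = 0,...,18: E = 26/26 + 26/25 + 26/24 + ... + 26/9 + 26/8 = 32.80063.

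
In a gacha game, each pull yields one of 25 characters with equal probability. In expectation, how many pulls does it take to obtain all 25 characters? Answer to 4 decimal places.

The wait to go from k to k+1 distinct characters is geometric with mean 25/(25-k).
E[T] = 25/25 + 25/24 + 25/23 + ... + 25/2 + 25/1 = 25·H_{25}.
H_{25} = 3.81596, so E[T] = 95.39895.

95.3990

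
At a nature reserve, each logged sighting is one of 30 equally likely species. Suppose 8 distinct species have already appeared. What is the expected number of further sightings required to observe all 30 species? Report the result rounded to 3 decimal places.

The wait to go from k to k+1 distinct species is geometric with mean 30/(30-k).
Sum over k = 8,...,29: E = 30/22 + 30/21 + 30/20 + ... + 30/2 + 30/1 = 110.7244.

110.724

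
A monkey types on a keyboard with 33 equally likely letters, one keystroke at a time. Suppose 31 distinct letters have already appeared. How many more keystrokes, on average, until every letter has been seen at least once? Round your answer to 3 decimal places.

49.500

With k distinct letters already seen, the next new one takes an expected 33/(33-k) keystrokes.
Sum over k = 31,...,32: E = 33/2 + 33/1 = 49.5000.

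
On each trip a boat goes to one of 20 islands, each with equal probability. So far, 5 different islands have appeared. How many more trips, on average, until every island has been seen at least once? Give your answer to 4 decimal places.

66.3646

From k distinct to k+1 distinct takes on average 20/(20-k) trips.
Sum over k = 5,...,19: E = 20/15 + 20/14 + 20/13 + ... + 20/2 + 20/1 = 66.36458.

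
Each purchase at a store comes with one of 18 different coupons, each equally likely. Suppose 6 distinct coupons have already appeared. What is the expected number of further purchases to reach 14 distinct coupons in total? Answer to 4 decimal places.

From k distinct to k+1 distinct takes on average 18/(18-k) purchases.
Sum over k = 6,...,13: E = 18/12 + 18/11 + 18/10 + ... + 18/6 + 18/5 = 18.35779.

18.3578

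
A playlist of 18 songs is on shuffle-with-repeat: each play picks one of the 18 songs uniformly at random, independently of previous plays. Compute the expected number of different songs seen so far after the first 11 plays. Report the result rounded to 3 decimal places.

8.401

For each song, P(seen in 11 plays) = 1 - (17/18)^11 = 0.4667.
By linearity of expectation, E[distinct seen] = 18·(1 - (17/18)^11) = 8.4013.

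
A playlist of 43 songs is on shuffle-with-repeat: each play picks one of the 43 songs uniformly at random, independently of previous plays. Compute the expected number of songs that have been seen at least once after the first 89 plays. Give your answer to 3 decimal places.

For each song, P(seen in 89 plays) = 1 - (42/43)^89 = 0.8768.
By linearity of expectation, E[distinct seen] = 43·(1 - (42/43)^89) = 37.7038.

37.704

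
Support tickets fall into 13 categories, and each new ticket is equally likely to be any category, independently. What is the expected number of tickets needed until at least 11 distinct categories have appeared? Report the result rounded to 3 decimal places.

21.842

With k distinct categories already seen, the next new one arrives after an expected 13/(13-k) tickets.
Sum over k = 0,...,10: E = 13/13 + 13/12 + 13/11 + ... + 13/4 + 13/3 = 21.8417.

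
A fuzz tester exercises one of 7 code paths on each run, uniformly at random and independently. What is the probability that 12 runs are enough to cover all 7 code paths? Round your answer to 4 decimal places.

Let A_i be the event that code path i is missing after 12 runs. By inclusion–exclusion on the A_i,
P(all seen) = Σ_{j=0}^{7} (-1)^j C(7,j)((7-j)/7)^12
= 1.00000 - 1.10087 + 0.37041 - 0.04242 + 0.00134 - 0.00001 + 0.00000 - 0.00000
= 0.22845.

0.2285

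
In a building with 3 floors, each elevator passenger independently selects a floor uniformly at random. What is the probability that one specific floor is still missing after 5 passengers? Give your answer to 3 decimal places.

On each passenger the fixed floor fails to appear with probability 2/3.
P(still missing after 5) = (2/3)^5 = 0.1317.

0.132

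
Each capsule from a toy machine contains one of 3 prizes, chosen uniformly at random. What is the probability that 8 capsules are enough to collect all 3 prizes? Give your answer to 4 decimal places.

Let A_i be the event that prize i is missing after 8 capsules. By inclusion–exclusion on the A_i,
P(all seen) = Σ_{j=0}^{3} (-1)^j C(3,j)((3-j)/3)^8
= 1.00000 - 0.11706 + 0.00046 - 0.00000
= 0.88340.

0.8834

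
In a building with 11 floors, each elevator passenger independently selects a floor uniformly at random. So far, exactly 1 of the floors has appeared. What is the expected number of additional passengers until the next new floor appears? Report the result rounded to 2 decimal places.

1.10

Each passenger yields a new floor with probability (11-1)/11 = 10/11, so the wait is geometric with mean 11/10.
E = 11/10 = 1.100.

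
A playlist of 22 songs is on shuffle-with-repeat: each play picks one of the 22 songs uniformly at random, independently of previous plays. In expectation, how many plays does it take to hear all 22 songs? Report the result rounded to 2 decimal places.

Split into phases: going from k distinct to k+1 distinct takes on average 22/(22-k) plays.
E[T] = 22/22 + 22/21 + 22/20 + ... + 22/2 + 22/1 = 22·H_{22}.
H_{22} = 3.691, so E[T] = 81.198.

81.20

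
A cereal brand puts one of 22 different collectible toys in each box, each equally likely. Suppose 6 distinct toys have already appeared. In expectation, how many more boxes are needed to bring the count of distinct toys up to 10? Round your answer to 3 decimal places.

The wait to go from k to k+1 distinct toys is geometric with mean 22/(22-k).
Sum over k = 6,...,9: E = 22/16 + 22/15 + 22/14 + 22/13 = 6.1054.

6.105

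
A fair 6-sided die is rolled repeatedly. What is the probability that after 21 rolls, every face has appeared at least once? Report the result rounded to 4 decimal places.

By inclusion–exclusion over which faces are missing,
P(all seen) = Σ_{j=0}^{6} (-1)^j C(6,j)((6-j)/6)^21
= 1.00000 - 0.13042 + 0.00301 - 0.00001 + 0.00000 - 0.00000 + 0.00000
= 0.87258.

0.8726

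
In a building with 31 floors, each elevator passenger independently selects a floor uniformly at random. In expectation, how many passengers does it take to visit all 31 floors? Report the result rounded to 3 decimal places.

124.845

The wait to go from k to k+1 distinct floors is geometric with mean 31/(31-k).
E[T] = 31/31 + 31/30 + 31/29 + ... + 31/2 + 31/1 = 31·H_{31}.
H_{31} = 4.0272, so E[T] = 124.8446.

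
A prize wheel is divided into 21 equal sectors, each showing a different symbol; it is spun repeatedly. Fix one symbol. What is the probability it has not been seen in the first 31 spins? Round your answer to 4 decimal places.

0.2204

On each spin the fixed symbol fails to appear with probability 20/21.
P(still missing after 31) = (20/21)^31 = 0.22036.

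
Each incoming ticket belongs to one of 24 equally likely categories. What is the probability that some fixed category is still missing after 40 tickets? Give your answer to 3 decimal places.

0.182

Each ticket misses the fixed category with probability (24-1)/24 = 23/24, independently.
P(still missing after 40) = (23/24)^40 = 0.1822.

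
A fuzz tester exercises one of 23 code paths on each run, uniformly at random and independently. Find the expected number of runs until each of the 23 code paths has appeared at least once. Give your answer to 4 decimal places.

85.8887

Split into phases: going from k distinct to k+1 distinct takes on average 23/(23-k) runs.
E[T] = 23/23 + 23/22 + 23/21 + ... + 23/2 + 23/1 = 23·H_{23}.
H_{23} = 3.73429, so E[T] = 85.88870.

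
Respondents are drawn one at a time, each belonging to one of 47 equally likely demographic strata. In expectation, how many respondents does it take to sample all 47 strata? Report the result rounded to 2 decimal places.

After k distinct strata have appeared, the next respondent gives a new one with probability (47-k)/47, so the expected wait for the (k+1)-th is 47/(47-k).
E[T] = 47/47 + 47/46 + 47/45 + ... + 47/2 + 47/1 = 47·H_{47}.
H_{47} = 4.438, so E[T] = 208.584.

208.58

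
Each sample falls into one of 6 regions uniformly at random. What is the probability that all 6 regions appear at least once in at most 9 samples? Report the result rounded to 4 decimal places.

0.1890

Let A_i be the event that region i is missing after 9 samples. By inclusion–exclusion on the A_i,
P(all seen) = Σ_{j=0}^{6} (-1)^j C(6,j)((6-j)/6)^9
= 1.00000 - 1.16284 + 0.39018 - 0.03906 + 0.00076 - 0.00000 + 0.00000
= 0.18904.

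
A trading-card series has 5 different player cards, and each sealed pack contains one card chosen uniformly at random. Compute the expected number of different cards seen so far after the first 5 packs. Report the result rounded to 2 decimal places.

For each card, P(seen in 5 packs) = 1 - (4/5)^5 = 0.672.
By linearity of expectation, E[distinct seen] = 5·(1 - (4/5)^5) = 3.362.

3.36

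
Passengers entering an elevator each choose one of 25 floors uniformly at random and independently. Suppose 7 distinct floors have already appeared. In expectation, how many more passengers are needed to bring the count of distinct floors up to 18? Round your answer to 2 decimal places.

With k distinct floors already seen, the next new one takes an expected 25/(25-k) passengers.
Sum over k = 7,...,17: E = 25/18 + 25/17 + 25/16 + ... + 25/9 + 25/8 = 22.556.

22.56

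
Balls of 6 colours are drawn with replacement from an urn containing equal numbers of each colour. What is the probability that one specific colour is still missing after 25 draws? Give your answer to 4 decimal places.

0.0105

On each draw the fixed colour fails to appear with probability 5/6.
P(still missing after 25) = (5/6)^25 = 0.01048.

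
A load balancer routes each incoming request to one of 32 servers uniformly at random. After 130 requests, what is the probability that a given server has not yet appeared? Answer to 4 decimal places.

On each request the fixed server fails to appear with probability 31/32.
P(still missing after 130) = (31/32)^130 = 0.01613.

0.0161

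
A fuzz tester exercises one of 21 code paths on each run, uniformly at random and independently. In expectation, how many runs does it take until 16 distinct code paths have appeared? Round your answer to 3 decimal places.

28.603

With k distinct code paths already seen, the next new one arrives after an expected 21/(21-k) runs.
Sum over k = 0,...,15: E = 21/21 + 21/20 + 21/19 + ... + 21/7 + 21/6 = 28.6025.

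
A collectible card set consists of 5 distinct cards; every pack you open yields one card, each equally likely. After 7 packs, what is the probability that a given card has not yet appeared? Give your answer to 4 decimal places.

On each pack the fixed card fails to appear with probability 4/5.
P(still missing after 7) = (4/5)^7 = 0.20972.

0.2097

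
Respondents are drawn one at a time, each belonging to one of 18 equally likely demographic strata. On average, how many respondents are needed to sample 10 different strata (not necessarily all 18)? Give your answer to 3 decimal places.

With k distinct strata already seen, the next new one arrives after an expected 18/(18-k) respondents.
Sum over k = 0,...,9: E = 18/18 + 18/17 + 18/16 + ... + 18/10 + 18/9 = 13.9905.

13.991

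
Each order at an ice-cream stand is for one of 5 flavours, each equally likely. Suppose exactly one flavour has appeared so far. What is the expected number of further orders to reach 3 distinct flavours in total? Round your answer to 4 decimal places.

2.9167

With k distinct flavours already seen, the next new one takes an expected 5/(5-k) orders.
Sum over k = 1,...,2: E = 5/4 + 5/3 = 2.91667.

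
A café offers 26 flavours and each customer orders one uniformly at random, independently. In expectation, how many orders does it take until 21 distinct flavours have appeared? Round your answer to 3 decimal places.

40.848

Going from k to k+1 distinct takes a geometric number of orders with mean 26/(26-k).
Sum over k = 0,...,20: E = 26/26 + 26/25 + 26/24 + ... + 26/7 + 26/6 = 40.8482.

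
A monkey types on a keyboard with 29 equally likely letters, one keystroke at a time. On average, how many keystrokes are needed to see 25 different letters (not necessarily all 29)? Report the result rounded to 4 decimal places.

54.4713

With k distinct letters already seen, the next new one arrives after an expected 29/(29-k) keystrokes.
Sum over k = 0,...,24: E = 29/29 + 29/28 + 29/27 + ... + 29/6 + 29/5 = 54.47129.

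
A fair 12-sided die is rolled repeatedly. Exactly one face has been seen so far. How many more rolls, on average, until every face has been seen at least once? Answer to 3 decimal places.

From k distinct to k+1 distinct takes on average 12/(12-k) rolls.
Sum over k = 1,...,11: E = 12/11 + 12/10 + 12/9 + ... + 12/2 + 12/1 = 36.2385.

36.239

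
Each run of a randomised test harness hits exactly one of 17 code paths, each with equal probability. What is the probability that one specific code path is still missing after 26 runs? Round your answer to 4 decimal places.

0.2068

Each run misses the fixed code path with probability (17-1)/17 = 16/17, independently.
P(still missing after 26) = (16/17)^26 = 0.20675.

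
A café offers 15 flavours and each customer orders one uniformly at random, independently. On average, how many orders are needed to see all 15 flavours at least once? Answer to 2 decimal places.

After k distinct flavours have appeared, the next order gives a new one with probability (15-k)/15, so the expected wait for the (k+1)-th is 15/(15-k).
E[T] = 15/15 + 15/14 + 15/13 + ... + 15/2 + 15/1 = 15·H_{15}.
H_{15} = 3.318, so E[T] = 49.773.

49.77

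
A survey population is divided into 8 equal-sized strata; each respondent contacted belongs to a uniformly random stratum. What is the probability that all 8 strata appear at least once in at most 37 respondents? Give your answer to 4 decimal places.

By inclusion–exclusion over which strata are missing,
P(all seen) = Σ_{j=0}^{8} (-1)^j C(8,j)((8-j)/8)^37
= 1.00000 - 0.05720 + 0.00067 - 0.00000 + 0.00000 - 0.00000 + 0.00000 - 0.00000 + 0.00000
= 0.94347.

0.9435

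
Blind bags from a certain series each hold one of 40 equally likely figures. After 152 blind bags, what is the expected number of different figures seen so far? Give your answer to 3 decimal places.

For each figure, P(seen in 152 blind bags) = 1 - (39/40)^152 = 0.9787.
By linearity of expectation, E[distinct seen] = 40·(1 - (39/40)^152) = 39.1474.

39.147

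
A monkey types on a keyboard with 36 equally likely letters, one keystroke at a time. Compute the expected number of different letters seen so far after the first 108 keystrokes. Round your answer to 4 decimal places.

34.2822

For each letter, P(seen in 108 keystrokes) = 1 - (35/36)^108 = 0.95228.
By linearity of expectation, E[distinct seen] = 36·(1 - (35/36)^108) = 34.28217.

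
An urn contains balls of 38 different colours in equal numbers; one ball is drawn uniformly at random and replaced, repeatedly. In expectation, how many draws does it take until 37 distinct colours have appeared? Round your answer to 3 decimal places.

With k distinct colours already seen, the next new one arrives after an expected 38/(38-k) draws.
Sum over k = 0,...,36: E = 38/38 + 38/37 + 38/36 + ... + 38/3 + 38/2 = 122.6603.

122.660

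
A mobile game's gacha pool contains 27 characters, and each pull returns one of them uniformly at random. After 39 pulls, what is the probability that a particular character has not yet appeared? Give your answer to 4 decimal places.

Each pull misses the fixed character with probability (27-1)/27 = 26/27, independently.
P(still missing after 39) = (26/27)^39 = 0.22950.

0.2295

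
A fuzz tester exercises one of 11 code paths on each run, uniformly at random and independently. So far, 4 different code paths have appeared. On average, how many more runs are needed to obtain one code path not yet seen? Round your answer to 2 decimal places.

The number of runs until the next new code path is geometric with success probability 7/11, so its mean is 11/7.
E = 11/7 = 1.571.

1.57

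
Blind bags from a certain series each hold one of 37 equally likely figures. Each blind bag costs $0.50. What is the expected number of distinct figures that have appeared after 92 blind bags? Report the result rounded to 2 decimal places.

For each figure, P(seen in 92 blind bags) = 1 - (36/37)^92 = 0.920.
By linearity of expectation, E[distinct seen] = 37·(1 - (36/37)^92) = 34.025.

34.03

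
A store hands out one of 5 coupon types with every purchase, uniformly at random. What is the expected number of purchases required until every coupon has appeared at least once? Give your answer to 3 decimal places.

The wait to go from k to k+1 distinct coupons is geometric with mean 5/(5-k).
E[T] = 5/5 + 5/4 + 5/3 + 5/2 + 5/1 = 5·H_{5}.
H_{5} = 2.2833, so E[T] = 11.4167.

11.417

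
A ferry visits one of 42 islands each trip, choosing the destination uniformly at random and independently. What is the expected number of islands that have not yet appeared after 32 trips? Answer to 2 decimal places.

19.42

For each island, P(unseen after 32) = (41/42)^32 = 0.462.
By linearity of expectation, E[unseen] = 42·(41/42)^32 = 19.425.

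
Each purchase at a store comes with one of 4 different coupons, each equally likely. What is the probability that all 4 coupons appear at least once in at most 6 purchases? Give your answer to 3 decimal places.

0.381

Let A_i be the event that coupon i is missing after 6 purchases. By inclusion–exclusion on the A_i,
P(all seen) = Σ_{j=0}^{4} (-1)^j C(4,j)((4-j)/4)^6
= 1.0000 - 0.7119 + 0.0938 - 0.0010 + 0.0000
= 0.3809.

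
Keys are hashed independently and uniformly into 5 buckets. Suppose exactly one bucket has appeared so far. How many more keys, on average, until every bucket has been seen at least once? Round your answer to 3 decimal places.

10.417

The wait to go from k to k+1 distinct buckets is geometric with mean 5/(5-k).
Sum over k = 1,...,4: E = 5/4 + 5/3 + 5/2 + 5/1 = 10.4167.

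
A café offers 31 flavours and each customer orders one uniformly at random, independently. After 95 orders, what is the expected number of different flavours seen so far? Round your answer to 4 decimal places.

29.6243

For each flavour, P(seen in 95 orders) = 1 - (30/31)^95 = 0.95562.
By linearity of expectation, E[distinct seen] = 31·(1 - (30/31)^95) = 29.62431.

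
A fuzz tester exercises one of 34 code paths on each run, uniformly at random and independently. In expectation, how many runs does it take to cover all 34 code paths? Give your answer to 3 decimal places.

140.019

The wait to go from k to k+1 distinct code paths is geometric with mean 34/(34-k).
E[T] = 34/34 + 34/33 + 34/32 + ... + 34/2 + 34/1 = 34·H_{34}.
H_{34} = 4.1182, so E[T] = 140.0191.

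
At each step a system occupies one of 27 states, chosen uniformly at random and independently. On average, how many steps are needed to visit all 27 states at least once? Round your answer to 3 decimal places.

105.069

The wait to go from k to k+1 distinct states is geometric with mean 27/(27-k).
E[T] = 27/27 + 27/26 + 27/25 + ... + 27/2 + 27/1 = 27·H_{27}.
H_{27} = 3.8915, so E[T] = 105.0693.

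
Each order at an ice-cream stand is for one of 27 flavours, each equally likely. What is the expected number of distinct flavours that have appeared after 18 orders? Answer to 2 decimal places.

For each flavour, P(seen in 18 orders) = 1 - (26/27)^18 = 0.493.
By linearity of expectation, E[distinct seen] = 27·(1 - (26/27)^18) = 13.312.

13.31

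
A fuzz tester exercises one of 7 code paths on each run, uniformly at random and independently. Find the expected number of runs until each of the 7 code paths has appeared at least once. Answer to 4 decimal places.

18.1500

After k distinct code paths have appeared, the next run gives a new one with probability (7-k)/7, so the expected wait for the (k+1)-th is 7/(7-k).
E[T] = 7/7 + 7/6 + 7/5 + ... + 7/2 + 7/1 = 7·H_{7}.
H_{7} = 2.59286, so E[T] = 18.15000.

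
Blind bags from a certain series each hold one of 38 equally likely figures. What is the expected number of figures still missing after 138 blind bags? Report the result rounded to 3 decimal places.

For each figure, P(unseen after 138) = (37/38)^138 = 0.0252.
By linearity of expectation, E[unseen] = 38·(37/38)^138 = 0.9583.

0.958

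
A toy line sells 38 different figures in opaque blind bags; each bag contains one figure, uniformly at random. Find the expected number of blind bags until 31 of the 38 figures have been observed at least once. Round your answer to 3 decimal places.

62.132

With k distinct figures already seen, the next new one arrives after an expected 38/(38-k) blind bags.
Sum over k = 0,...,30: E = 38/38 + 38/37 + 38/36 + ... + 38/9 + 38/8 = 62.1317.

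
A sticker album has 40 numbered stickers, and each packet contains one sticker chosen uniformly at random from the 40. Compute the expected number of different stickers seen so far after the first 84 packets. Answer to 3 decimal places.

For each sticker, P(seen in 84 packets) = 1 - (39/40)^84 = 0.8808.
By linearity of expectation, E[distinct seen] = 40·(1 - (39/40)^84) = 35.2308.

35.231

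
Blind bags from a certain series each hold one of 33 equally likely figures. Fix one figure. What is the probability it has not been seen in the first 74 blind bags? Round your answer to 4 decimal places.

On each blind bag the fixed figure fails to appear with probability 32/33.
P(still missing after 74) = (32/33)^74 = 0.10258.

0.1026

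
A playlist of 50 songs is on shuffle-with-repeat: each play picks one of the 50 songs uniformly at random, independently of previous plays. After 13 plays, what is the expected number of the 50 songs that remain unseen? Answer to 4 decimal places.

38.4511

For each song, P(unseen after 13) = (49/50)^13 = 0.76902.
By linearity of expectation, E[unseen] = 50·(49/50)^13 = 38.45112.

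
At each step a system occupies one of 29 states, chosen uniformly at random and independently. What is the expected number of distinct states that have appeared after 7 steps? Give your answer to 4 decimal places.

For each state, P(seen in 7 steps) = 1 - (28/29)^7 = 0.21780.
By linearity of expectation, E[distinct seen] = 29·(1 - (28/29)^7) = 6.31607.

6.3161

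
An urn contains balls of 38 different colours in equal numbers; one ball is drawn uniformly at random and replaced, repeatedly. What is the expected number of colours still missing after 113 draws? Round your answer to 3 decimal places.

1.867

For each colour, P(unseen after 113) = (37/38)^113 = 0.0491.
By linearity of expectation, E[unseen] = 38·(37/38)^113 = 1.8665.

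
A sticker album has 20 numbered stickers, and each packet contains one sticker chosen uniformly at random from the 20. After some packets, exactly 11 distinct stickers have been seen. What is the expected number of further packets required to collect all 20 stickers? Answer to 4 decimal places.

From k distinct to k+1 distinct takes on average 20/(20-k) packets.
Sum over k = 11,...,19: E = 20/9 + 20/8 + 20/7 + ... + 20/2 + 20/1 = 56.57937.

56.5794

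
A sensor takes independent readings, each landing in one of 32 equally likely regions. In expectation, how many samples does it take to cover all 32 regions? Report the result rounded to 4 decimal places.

129.8718

The wait to go from k to k+1 distinct regions is geometric with mean 32/(32-k).
E[T] = 32/32 + 32/31 + 32/30 + ... + 32/2 + 32/1 = 32·H_{32}.
H_{32} = 4.05850, so E[T] = 129.87185.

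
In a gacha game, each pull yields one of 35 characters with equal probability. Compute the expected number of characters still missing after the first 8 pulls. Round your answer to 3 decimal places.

27.756

For each character, P(unseen after 8) = (34/35)^8 = 0.7930.
By linearity of expectation, E[unseen] = 35·(34/35)^8 = 27.7559.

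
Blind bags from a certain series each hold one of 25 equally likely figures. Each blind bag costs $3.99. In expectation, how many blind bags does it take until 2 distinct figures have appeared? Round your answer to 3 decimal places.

Going from k to k+1 distinct takes a geometric number of blind bags with mean 25/(25-k).
Sum over k = 0,...,1: E = 25/25 + 25/24 = 2.0417.

2.042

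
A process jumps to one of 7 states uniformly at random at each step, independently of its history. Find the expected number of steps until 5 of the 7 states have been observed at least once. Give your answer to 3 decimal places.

Going from k to k+1 distinct takes a geometric number of steps with mean 7/(7-k).
Sum over k = 0,...,4: E = 7/7 + 7/6 + 7/5 + 7/4 + 7/3 = 7.6500.

7.650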